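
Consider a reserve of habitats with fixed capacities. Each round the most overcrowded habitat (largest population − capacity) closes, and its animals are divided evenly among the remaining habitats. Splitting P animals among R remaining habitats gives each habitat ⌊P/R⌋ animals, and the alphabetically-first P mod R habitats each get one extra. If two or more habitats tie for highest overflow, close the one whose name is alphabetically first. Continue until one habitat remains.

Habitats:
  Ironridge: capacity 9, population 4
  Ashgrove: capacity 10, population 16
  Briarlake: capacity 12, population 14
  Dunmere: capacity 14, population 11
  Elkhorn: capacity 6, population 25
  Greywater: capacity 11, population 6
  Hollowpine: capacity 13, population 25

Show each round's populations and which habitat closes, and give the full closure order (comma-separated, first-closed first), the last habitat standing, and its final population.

Round 1: Ashgrove=16 Briarlake=14 Dunmere=11 Elkhorn=25 Greywater=6 Hollowpine=25 Ironridge=4 → close Elkhorn (overflow 19)
  25÷6 = 4 each, +1 to first 1
Round 2: Ashgrove=21 Briarlake=18 Dunmere=15 Greywater=10 Hollowpine=29 Ironridge=8 → close Hollowpine (overflow 16)
  29÷5 = 5 each, +1 to first 4
Round 3: Ashgrove=27 Briarlake=24 Dunmere=21 Greywater=16 Ironridge=13 → close Ashgrove (overflow 17)
  27÷4 = 6 each, +1 to first 3
Round 4: Briarlake=31 Dunmere=28 Greywater=23 Ironridge=19 → close Briarlake (overflow 19)
  31÷3 = 10 each, +1 to first 1
Round 5: Dunmere=39 Greywater=33 Ironridge=29 → close Dunmere (overflow 25)
  39÷2 = 19 each, +1 to first 1
Round 6: Greywater=53 Ironridge=48 → close Greywater (overflow 42)
  53÷1 = 53 each, +1 to first 0

Closure order: Elkhorn, Hollowpine, Ashgrove, Briarlake, Dunmere, Greywater
Last habitat: Ironridge with 101 animals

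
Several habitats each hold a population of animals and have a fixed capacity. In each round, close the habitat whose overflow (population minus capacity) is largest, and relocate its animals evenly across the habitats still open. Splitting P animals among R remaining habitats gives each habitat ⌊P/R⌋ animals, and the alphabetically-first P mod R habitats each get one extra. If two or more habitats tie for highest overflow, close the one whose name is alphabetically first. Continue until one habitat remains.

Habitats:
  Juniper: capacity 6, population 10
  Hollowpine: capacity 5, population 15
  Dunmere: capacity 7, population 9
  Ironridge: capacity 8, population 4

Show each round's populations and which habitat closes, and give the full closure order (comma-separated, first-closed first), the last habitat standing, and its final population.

Closure order: Hollowpine, Juniper, Dunmere
Last habitat: Ironridge with 38 animals

Round 1: Dunmere=9 Hollowpine=15 Ironridge=4 Juniper=10 → close Hollowpine (overflow 10)
  15÷3 = 5 each, +1 to first 0
Round 2: Dunmere=14 Ironridge=9 Juniper=15 → close Juniper (overflow 9)
  15÷2 = 7 each, +1 to first 1
Round 3: Dunmere=22 Ironridge=16 → close Dunmere (overflow 15)
  22÷1 = 22 each, +1 to first 0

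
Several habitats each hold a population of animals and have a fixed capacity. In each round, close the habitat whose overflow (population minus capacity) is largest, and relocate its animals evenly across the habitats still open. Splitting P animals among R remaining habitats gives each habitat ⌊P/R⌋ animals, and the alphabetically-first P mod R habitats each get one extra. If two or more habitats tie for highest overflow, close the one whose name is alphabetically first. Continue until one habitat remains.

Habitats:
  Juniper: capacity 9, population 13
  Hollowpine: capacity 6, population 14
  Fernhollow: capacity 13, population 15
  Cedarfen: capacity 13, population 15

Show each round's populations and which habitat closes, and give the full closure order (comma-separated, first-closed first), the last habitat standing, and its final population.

Closure order: Hollowpine, Juniper, Cedarfen
Last habitat: Fernhollow with 57 animals

Round 1: Cedarfen=15 Fernhollow=15 Hollowpine=14 Juniper=13 → close Hollowpine (overflow 8)
  14÷3 = 4 each, +1 to first 2
Round 2: Cedarfen=20 Fernhollow=20 Juniper=17 → close Juniper (overflow 8)
  17÷2 = 8 each, +1 to first 1
Round 3: Cedarfen=29 Fernhollow=28 → close Cedarfen (overflow 16)
  29÷1 = 29 each, +1 to first 0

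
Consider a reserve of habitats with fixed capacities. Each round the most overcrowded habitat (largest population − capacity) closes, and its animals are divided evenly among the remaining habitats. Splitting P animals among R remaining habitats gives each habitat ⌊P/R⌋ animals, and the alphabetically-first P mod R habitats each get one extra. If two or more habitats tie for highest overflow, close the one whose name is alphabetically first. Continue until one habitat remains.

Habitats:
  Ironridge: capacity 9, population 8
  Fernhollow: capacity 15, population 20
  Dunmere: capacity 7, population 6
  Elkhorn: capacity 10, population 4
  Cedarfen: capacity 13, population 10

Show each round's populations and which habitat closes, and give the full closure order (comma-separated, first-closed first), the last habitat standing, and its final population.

Closure order: Fernhollow, Dunmere, Ironridge, Cedarfen
Last habitat: Elkhorn with 48 animals

Round 1: Cedarfen=10 Dunmere=6 Elkhorn=4 Fernhollow=20 Ironridge=8 → close Fernhollow (overflow 5)
  20÷4 = 5 each, +1 to first 0
Round 2: Cedarfen=15 Dunmere=11 Elkhorn=9 Ironridge=13 → close Dunmere (overflow 4)
  11÷3 = 3 each, +1 to first 2
Round 3: Cedarfen=19 Elkhorn=13 Ironridge=16 → close Ironridge (overflow 7)
  16÷2 = 8 each, +1 to first 0
Round 4: Cedarfen=27 Elkhorn=21 → close Cedarfen (overflow 14)
  27÷1 = 27 each, +1 to first 0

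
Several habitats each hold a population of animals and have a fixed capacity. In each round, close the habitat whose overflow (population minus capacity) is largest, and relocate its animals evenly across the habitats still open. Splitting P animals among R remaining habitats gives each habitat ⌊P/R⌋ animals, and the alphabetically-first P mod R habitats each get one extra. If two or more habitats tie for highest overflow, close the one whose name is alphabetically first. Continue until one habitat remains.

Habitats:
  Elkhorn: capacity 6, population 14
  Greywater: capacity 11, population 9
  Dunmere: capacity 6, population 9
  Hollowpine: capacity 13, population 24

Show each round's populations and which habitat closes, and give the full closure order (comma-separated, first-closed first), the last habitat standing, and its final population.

Closure order: Hollowpine, Elkhorn, Dunmere
Last habitat: Greywater with 56 animals

Round 1: Dunmere=9 Elkhorn=14 Greywater=9 Hollowpine=24 → close Hollowpine (overflow 11)
  24÷3 = 8 each, +1 to first 0
Round 2: Dunmere=17 Elkhorn=22 Greywater=17 → close Elkhorn (overflow 16)
  22÷2 = 11 each, +1 to first 0
Round 3: Dunmere=28 Greywater=28 → close Dunmere (overflow 22)
  28÷1 = 28 each, +1 to first 0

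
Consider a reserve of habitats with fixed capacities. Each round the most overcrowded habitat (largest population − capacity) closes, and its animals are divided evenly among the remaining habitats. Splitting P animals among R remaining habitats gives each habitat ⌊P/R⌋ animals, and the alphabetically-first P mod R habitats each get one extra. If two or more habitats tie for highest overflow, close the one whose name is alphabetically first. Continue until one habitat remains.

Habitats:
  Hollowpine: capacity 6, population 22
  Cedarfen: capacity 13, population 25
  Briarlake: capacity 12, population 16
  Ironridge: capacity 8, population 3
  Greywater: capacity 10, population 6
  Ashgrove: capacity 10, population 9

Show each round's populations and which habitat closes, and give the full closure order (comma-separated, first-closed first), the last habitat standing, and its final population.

Closure order: Hollowpine, Cedarfen, Briarlake, Ashgrove, Greywater
Last habitat: Ironridge with 81 animals

Round 1: Ashgrove=9 Briarlake=16 Cedarfen=25 Greywater=6 Hollowpine=22 Ironridge=3 → close Hollowpine (overflow 16)
  22÷5 = 4 each, +1 to first 2
Round 2: Ashgrove=14 Briarlake=21 Cedarfen=29 Greywater=10 Ironridge=7 → close Cedarfen (overflow 16)
  29÷4 = 7 each, +1 to first 1
Round 3: Ashgrove=22 Briarlake=28 Greywater=17 Ironridge=14 → close Briarlake (overflow 16)
  28÷3 = 9 each, +1 to first 1
Round 4: Ashgrove=32 Greywater=26 Ironridge=23 → close Ashgrove (overflow 22)
  32÷2 = 16 each, +1 to first 0
Round 5: Greywater=42 Ironridge=39 → close Greywater (overflow 32)
  42÷1 = 42 each, +1 to first 0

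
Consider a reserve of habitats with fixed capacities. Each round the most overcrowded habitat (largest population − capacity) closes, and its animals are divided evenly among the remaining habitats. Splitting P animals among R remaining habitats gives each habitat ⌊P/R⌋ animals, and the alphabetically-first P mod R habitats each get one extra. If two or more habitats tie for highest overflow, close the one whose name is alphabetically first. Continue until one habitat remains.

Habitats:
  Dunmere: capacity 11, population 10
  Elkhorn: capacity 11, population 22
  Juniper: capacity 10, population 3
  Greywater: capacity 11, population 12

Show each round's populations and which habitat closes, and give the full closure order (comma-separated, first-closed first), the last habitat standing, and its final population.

Closure order: Elkhorn, Greywater, Dunmere
Last habitat: Juniper with 47 animals

Round 1: Dunmere=10 Elkhorn=22 Greywater=12 Juniper=3 → close Elkhorn (overflow 11)
  22÷3 = 7 each, +1 to first 1
Round 2: Dunmere=18 Greywater=19 Juniper=10 → close Greywater (overflow 8)
  19÷2 = 9 each, +1 to first 1
Round 3: Dunmere=28 Juniper=19 → close Dunmere (overflow 17)
  28÷1 = 28 each, +1 to first 0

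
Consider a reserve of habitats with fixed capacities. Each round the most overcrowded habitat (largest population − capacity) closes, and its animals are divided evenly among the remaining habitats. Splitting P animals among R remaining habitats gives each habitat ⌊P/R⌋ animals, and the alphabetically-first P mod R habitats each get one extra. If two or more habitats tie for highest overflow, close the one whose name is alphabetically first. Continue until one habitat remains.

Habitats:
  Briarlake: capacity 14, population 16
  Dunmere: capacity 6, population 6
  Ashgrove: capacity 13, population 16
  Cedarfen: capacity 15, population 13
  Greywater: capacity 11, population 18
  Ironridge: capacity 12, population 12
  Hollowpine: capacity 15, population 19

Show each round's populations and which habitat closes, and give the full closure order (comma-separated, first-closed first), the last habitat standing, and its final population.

Closure order: Greywater, Hollowpine, Ashgrove, Briarlake, Dunmere, Ironridge
Last habitat: Cedarfen with 100 animals

Round 1: Ashgrove=16 Briarlake=16 Cedarfen=13 Dunmere=6 Greywater=18 Hollowpine=19 Ironridge=12 → close Greywater (overflow 7)
  18÷6 = 3 each, +1 to first 0
Round 2: Ashgrove=19 Briarlake=19 Cedarfen=16 Dunmere=9 Hollowpine=22 Ironridge=15 → close Hollowpine (overflow 7)
  22÷5 = 4 each, +1 to first 2
Round 3: Ashgrove=24 Briarlake=24 Cedarfen=20 Dunmere=13 Ironridge=19 → close Ashgrove (overflow 11)
  24÷4 = 6 each, +1 to first 0
Round 4: Briarlake=30 Cedarfen=26 Dunmere=19 Ironridge=25 → close Briarlake (overflow 16)
  30÷3 = 10 each, +1 to first 0
Round 5: Cedarfen=36 Dunmere=29 Ironridge=35 → close Dunmere (overflow 23)
  29÷2 = 14 each, +1 to first 1
Round 6: Cedarfen=51 Ironridge=49 → close Ironridge (overflow 37)
  49÷1 = 49 each, +1 to first 0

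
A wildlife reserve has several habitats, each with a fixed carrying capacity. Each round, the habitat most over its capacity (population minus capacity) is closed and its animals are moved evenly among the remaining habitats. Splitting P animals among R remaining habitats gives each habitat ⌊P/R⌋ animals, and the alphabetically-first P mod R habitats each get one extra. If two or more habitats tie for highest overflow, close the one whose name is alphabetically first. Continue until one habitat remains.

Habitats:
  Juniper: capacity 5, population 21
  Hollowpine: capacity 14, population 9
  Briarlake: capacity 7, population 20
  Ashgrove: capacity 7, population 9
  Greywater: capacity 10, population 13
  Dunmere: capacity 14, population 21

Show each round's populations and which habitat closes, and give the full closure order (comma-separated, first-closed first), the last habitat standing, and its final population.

Closure order: Juniper, Briarlake, Dunmere, Ashgrove, Greywater
Last habitat: Hollowpine with 93 animals

Round 1: Ashgrove=9 Briarlake=20 Dunmere=21 Greywater=13 Hollowpine=9 Juniper=21 → close Juniper (overflow 16)
  21÷5 = 4 each, +1 to first 1
Round 2: Ashgrove=14 Briarlake=24 Dunmere=25 Greywater=17 Hollowpine=13 → close Briarlake (overflow 17)
  24÷4 = 6 each, +1 to first 0
Round 3: Ashgrove=20 Dunmere=31 Greywater=23 Hollowpine=19 → close Dunmere (overflow 17)
  31÷3 = 10 each, +1 to first 1
Round 4: Ashgrove=31 Greywater=33 Hollowpine=29 → close Ashgrove (overflow 24)
  31÷2 = 15 each, +1 to first 1
Round 5: Greywater=49 Hollowpine=44 → close Greywater (overflow 39)
  49÷1 = 49 each, +1 to first 0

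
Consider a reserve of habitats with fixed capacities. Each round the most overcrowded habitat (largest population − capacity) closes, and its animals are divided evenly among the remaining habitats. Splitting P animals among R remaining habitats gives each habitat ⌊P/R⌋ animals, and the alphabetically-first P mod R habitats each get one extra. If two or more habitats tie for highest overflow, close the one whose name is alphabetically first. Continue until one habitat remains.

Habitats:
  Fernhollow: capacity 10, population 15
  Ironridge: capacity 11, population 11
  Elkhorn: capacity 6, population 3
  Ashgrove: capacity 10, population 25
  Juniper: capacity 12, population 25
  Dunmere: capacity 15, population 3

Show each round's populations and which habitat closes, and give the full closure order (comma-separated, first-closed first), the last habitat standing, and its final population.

Closure order: Ashgrove, Juniper, Fernhollow, Ironridge, Elkhorn
Last habitat: Dunmere with 82 animals

Round 1: Ashgrove=25 Dunmere=3 Elkhorn=3 Fernhollow=15 Ironridge=11 Juniper=25 → close Ashgrove (overflow 15)
  25÷5 = 5 each, +1 to first 0
Round 2: Dunmere=8 Elkhorn=8 Fernhollow=20 Ironridge=16 Juniper=30 → close Juniper (overflow 18)
  30÷4 = 7 each, +1 to first 2
Round 3: Dunmere=16 Elkhorn=16 Fernhollow=27 Ironridge=23 → close Fernhollow (overflow 17)
  27÷3 = 9 each, +1 to first 0
Round 4: Dunmere=25 Elkhorn=25 Ironridge=32 → close Ironridge (overflow 21)
  32÷2 = 16 each, +1 to first 0
Round 5: Dunmere=41 Elkhorn=41 → close Elkhorn (overflow 35)
  41÷1 = 41 each, +1 to first 0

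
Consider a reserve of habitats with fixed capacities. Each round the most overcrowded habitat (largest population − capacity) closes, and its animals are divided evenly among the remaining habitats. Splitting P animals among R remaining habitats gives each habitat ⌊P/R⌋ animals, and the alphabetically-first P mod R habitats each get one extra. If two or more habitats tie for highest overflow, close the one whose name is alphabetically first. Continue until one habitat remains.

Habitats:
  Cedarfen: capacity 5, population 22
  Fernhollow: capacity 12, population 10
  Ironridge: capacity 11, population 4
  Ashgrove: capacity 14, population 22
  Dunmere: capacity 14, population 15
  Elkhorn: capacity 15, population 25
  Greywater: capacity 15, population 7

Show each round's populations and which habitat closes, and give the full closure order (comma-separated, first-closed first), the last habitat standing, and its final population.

Closure order: Cedarfen, Elkhorn, Ashgrove, Dunmere, Fernhollow, Greywater
Last habitat: Ironridge with 105 animals

Round 1: Ashgrove=22 Cedarfen=22 Dunmere=15 Elkhorn=25 Fernhollow=10 Greywater=7 Ironridge=4 → close Cedarfen (overflow 17)
  22÷6 = 3 each, +1 to first 4
Round 2: Ashgrove=26 Dunmere=19 Elkhorn=29 Fernhollow=14 Greywater=10 Ironridge=7 → close Elkhorn (overflow 14)
  29÷5 = 5 each, +1 to first 4
Round 3: Ashgrove=32 Dunmere=25 Fernhollow=20 Greywater=16 Ironridge=12 → close Ashgrove (overflow 18)
  32÷4 = 8 each, +1 to first 0
Round 4: Dunmere=33 Fernhollow=28 Greywater=24 Ironridge=20 → close Dunmere (overflow 19)
  33÷3 = 11 each, +1 to first 0
Round 5: Fernhollow=39 Greywater=35 Ironridge=31 → close Fernhollow (overflow 27)
  39÷2 = 19 each, +1 to first 1
Round 6: Greywater=55 Ironridge=50 → close Greywater (overflow 40)
  55÷1 = 55 each, +1 to first 0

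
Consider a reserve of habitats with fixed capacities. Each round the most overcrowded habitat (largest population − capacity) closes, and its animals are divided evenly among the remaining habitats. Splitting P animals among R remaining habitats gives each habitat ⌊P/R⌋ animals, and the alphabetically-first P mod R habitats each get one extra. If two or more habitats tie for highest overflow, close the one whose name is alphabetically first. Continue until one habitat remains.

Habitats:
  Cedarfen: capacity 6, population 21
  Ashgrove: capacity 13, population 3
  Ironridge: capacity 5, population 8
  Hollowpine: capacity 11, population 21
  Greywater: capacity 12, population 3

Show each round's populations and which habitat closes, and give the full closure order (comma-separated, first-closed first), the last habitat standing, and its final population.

Round 1: Ashgrove=3 Cedarfen=21 Greywater=3 Hollowpine=21 Ironridge=8 → close Cedarfen (overflow 15)
  21÷4 = 5 each, +1 to first 1
Round 2: Ashgrove=9 Greywater=8 Hollowpine=26 Ironridge=13 → close Hollowpine (overflow 15)
  26÷3 = 8 each, +1 to first 2
Round 3: Ashgrove=18 Greywater=17 Ironridge=21 → close Ironridge (overflow 16)
  21÷2 = 10 each, +1 to first 1
Round 4: Ashgrove=29 Greywater=27 → close Ashgrove (overflow 16)
  29÷1 = 29 each, +1 to first 0

Closure order: Cedarfen, Hollowpine, Ironridge, Ashgrove
Last habitat: Greywater with 56 animals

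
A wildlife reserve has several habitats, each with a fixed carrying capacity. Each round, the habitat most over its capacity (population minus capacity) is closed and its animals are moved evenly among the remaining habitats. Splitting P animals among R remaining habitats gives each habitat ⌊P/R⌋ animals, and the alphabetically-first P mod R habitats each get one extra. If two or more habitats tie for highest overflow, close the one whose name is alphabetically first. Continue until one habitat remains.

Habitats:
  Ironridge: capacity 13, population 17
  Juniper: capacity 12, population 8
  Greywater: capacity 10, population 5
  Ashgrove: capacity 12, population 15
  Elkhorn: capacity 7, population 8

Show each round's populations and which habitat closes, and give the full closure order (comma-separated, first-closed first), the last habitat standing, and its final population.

Closure order: Ironridge, Ashgrove, Elkhorn, Greywater
Last habitat: Juniper with 53 animals

Round 1: Ashgrove=15 Elkhorn=8 Greywater=5 Ironridge=17 Juniper=8 → close Ironridge (overflow 4)
  17÷4 = 4 each, +1 to first 1
Round 2: Ashgrove=20 Elkhorn=12 Greywater=9 Juniper=12 → close Ashgrove (overflow 8)
  20÷3 = 6 each, +1 to first 2
Round 3: Elkhorn=19 Greywater=16 Juniper=18 → close Elkhorn (overflow 12)
  19÷2 = 9 each, +1 to first 1
Round 4: Greywater=26 Juniper=27 → close Greywater (overflow 16)
  26÷1 = 26 each, +1 to first 0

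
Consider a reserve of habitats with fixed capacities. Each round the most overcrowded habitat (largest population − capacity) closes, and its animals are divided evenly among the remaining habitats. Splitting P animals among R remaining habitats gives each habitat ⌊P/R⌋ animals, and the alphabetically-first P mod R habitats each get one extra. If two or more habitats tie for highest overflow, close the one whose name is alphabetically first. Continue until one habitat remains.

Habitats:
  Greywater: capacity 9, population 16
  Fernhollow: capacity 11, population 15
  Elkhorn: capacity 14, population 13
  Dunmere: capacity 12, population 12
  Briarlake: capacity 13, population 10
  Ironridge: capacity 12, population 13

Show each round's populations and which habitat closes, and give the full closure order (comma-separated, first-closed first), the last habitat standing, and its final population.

Round 1: Briarlake=10 Dunmere=12 Elkhorn=13 Fernhollow=15 Greywater=16 Ironridge=13 → close Greywater (overflow 7)
  16÷5 = 3 each, +1 to first 1
Round 2: Briarlake=14 Dunmere=15 Elkhorn=16 Fernhollow=18 Ironridge=16 → close Fernhollow (overflow 7)
  18÷4 = 4 each, +1 to first 2
Round 3: Briarlake=19 Dunmere=20 Elkhorn=20 Ironridge=20 → close Dunmere (overflow 8)
  20÷3 = 6 each, +1 to first 2
Round 4: Briarlake=26 Elkhorn=27 Ironridge=26 → close Ironridge (overflow 14)
  26÷2 = 13 each, +1 to first 0
Round 5: Briarlake=39 Elkhorn=40 → close Briarlake (overflow 26)
  39÷1 = 39 each, +1 to first 0

Closure order: Greywater, Fernhollow, Dunmere, Ironridge, Briarlake
Last habitat: Elkhorn with 79 animals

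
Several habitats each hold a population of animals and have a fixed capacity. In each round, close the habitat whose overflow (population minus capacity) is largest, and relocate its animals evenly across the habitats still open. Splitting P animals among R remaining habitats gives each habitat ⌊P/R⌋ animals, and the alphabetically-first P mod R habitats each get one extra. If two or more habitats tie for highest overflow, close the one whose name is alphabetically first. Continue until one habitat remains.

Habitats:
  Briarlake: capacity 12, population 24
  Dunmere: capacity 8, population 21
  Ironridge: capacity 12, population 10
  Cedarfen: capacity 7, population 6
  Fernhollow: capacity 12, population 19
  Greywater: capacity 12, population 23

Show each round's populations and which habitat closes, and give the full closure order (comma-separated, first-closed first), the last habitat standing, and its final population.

Closure order: Dunmere, Briarlake, Greywater, Fernhollow, Cedarfen
Last habitat: Ironridge with 103 animals

Round 1: Briarlake=24 Cedarfen=6 Dunmere=21 Fernhollow=19 Greywater=23 Ironridge=10 → close Dunmere (overflow 13)
  21÷5 = 4 each, +1 to first 1
Round 2: Briarlake=29 Cedarfen=10 Fernhollow=23 Greywater=27 Ironridge=14 → close Briarlake (overflow 17)
  29÷4 = 7 each, +1 to first 1
Round 3: Cedarfen=18 Fernhollow=30 Greywater=34 Ironridge=21 → close Greywater (overflow 22)
  34÷3 = 11 each, +1 to first 1
Round 4: Cedarfen=30 Fernhollow=41 Ironridge=32 → close Fernhollow (overflow 29)
  41÷2 = 20 each, +1 to first 1
Round 5: Cedarfen=51 Ironridge=52 → close Cedarfen (overflow 44)
  51÷1 = 51 each, +1 to first 0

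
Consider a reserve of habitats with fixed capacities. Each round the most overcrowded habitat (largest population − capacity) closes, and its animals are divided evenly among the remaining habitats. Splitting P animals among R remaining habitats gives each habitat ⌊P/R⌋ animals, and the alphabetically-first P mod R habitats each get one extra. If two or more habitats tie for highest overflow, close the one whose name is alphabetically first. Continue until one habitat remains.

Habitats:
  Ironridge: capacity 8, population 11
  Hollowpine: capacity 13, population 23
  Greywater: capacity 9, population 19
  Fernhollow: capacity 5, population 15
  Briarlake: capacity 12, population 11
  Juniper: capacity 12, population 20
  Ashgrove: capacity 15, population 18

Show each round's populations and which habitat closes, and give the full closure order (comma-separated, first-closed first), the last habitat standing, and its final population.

Closure order: Fernhollow, Greywater, Hollowpine, Juniper, Ashgrove, Ironridge
Last habitat: Briarlake with 117 animals

Round 1: Ashgrove=18 Briarlake=11 Fernhollow=15 Greywater=19 Hollowpine=23 Ironridge=11 Juniper=20 → close Fernhollow (overflow 10)
  15÷6 = 2 each, +1 to first 3
Round 2: Ashgrove=21 Briarlake=14 Greywater=22 Hollowpine=25 Ironridge=13 Juniper=22 → close Greywater (overflow 13)
  22÷5 = 4 each, +1 to first 2
Round 3: Ashgrove=26 Briarlake=19 Hollowpine=29 Ironridge=17 Juniper=26 → close Hollowpine (overflow 16)
  29÷4 = 7 each, +1 to first 1
Round 4: Ashgrove=34 Briarlake=26 Ironridge=24 Juniper=33 → close Juniper (overflow 21)
  33÷3 = 11 each, +1 to first 0
Round 5: Ashgrove=45 Briarlake=37 Ironridge=35 → close Ashgrove (overflow 30)
  45÷2 = 22 each, +1 to first 1
Round 6: Briarlake=60 Ironridge=57 → close Ironridge (overflow 49)
  57÷1 = 57 each, +1 to first 0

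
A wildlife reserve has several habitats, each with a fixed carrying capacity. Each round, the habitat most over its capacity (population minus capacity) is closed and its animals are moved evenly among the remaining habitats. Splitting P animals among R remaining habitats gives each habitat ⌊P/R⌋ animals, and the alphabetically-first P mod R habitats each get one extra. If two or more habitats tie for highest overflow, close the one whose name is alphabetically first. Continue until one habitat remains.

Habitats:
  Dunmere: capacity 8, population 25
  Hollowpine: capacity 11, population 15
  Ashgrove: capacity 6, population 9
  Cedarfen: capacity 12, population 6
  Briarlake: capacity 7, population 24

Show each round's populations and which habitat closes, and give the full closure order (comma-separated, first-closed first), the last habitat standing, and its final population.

Closure order: Briarlake, Dunmere, Ashgrove, Hollowpine
Last habitat: Cedarfen with 79 animals

Round 1: Ashgrove=9 Briarlake=24 Cedarfen=6 Dunmere=25 Hollowpine=15 → close Briarlake (overflow 17)
  24÷4 = 6 each, +1 to first 0
Round 2: Ashgrove=15 Cedarfen=12 Dunmere=31 Hollowpine=21 → close Dunmere (overflow 23)
  31÷3 = 10 each, +1 to first 1
Round 3: Ashgrove=26 Cedarfen=22 Hollowpine=31 → close Ashgrove (overflow 20)
  26÷2 = 13 each, +1 to first 0
Round 4: Cedarfen=35 Hollowpine=44 → close Hollowpine (overflow 33)
  44÷1 = 44 each, +1 to first 0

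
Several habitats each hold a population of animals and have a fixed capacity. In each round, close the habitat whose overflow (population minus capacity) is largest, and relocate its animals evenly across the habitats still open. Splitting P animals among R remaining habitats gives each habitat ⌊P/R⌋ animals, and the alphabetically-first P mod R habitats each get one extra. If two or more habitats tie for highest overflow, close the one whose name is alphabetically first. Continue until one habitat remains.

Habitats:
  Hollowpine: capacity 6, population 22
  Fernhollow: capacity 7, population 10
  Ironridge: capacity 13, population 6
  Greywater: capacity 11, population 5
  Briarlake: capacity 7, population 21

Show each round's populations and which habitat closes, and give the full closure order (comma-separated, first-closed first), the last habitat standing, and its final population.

Closure order: Hollowpine, Briarlake, Fernhollow, Greywater
Last habitat: Ironridge with 64 animals

Round 1: Briarlake=21 Fernhollow=10 Greywater=5 Hollowpine=22 Ironridge=6 → close Hollowpine (overflow 16)
  22÷4 = 5 each, +1 to first 2
Round 2: Briarlake=27 Fernhollow=16 Greywater=10 Ironridge=11 → close Briarlake (overflow 20)
  27÷3 = 9 each, +1 to first 0
Round 3: Fernhollow=25 Greywater=19 Ironridge=20 → close Fernhollow (overflow 18)
  25÷2 = 12 each, +1 to first 1
Round 4: Greywater=32 Ironridge=32 → close Greywater (overflow 21)
  32÷1 = 32 each, +1 to first 0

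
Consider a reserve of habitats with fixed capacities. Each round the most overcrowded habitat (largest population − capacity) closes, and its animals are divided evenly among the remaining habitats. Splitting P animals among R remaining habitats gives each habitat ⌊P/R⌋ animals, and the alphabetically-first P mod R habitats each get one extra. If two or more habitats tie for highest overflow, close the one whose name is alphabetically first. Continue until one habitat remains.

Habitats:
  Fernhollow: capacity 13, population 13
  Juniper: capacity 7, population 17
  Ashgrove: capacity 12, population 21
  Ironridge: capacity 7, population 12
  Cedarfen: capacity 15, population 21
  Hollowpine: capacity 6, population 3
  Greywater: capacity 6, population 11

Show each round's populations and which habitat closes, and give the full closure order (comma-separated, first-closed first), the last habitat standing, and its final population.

Closure order: Juniper, Ashgrove, Cedarfen, Greywater, Ironridge, Fernhollow
Last habitat: Hollowpine with 98 animals

Round 1: Ashgrove=21 Cedarfen=21 Fernhollow=13 Greywater=11 Hollowpine=3 Ironridge=12 Juniper=17 → close Juniper (overflow 10)
  17÷6 = 2 each, +1 to first 5
Round 2: Ashgrove=24 Cedarfen=24 Fernhollow=16 Greywater=14 Hollowpine=6 Ironridge=14 → close Ashgrove (overflow 12)
  24÷5 = 4 each, +1 to first 4
Round 3: Cedarfen=29 Fernhollow=21 Greywater=19 Hollowpine=11 Ironridge=18 → close Cedarfen (overflow 14)
  29÷4 = 7 each, +1 to first 1
Round 4: Fernhollow=29 Greywater=26 Hollowpine=18 Ironridge=25 → close Greywater (overflow 20)
  26÷3 = 8 each, +1 to first 2
Round 5: Fernhollow=38 Hollowpine=27 Ironridge=33 → close Ironridge (overflow 26)
  33÷2 = 16 each, +1 to first 1
Round 6: Fernhollow=55 Hollowpine=43 → close Fernhollow (overflow 42)
  55÷1 = 55 each, +1 to first 0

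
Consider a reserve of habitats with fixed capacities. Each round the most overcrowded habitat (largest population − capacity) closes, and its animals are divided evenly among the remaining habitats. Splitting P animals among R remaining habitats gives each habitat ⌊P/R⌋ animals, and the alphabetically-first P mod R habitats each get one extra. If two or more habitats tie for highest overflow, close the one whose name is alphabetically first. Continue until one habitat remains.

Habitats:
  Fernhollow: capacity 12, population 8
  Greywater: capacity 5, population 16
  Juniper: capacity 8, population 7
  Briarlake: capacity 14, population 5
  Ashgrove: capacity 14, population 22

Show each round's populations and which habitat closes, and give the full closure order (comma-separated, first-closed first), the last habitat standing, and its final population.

Closure order: Greywater, Ashgrove, Juniper, Fernhollow
Last habitat: Briarlake with 58 animals

Round 1: Ashgrove=22 Briarlake=5 Fernhollow=8 Greywater=16 Juniper=7 → close Greywater (overflow 11)
  16÷4 = 4 each, +1 to first 0
Round 2: Ashgrove=26 Briarlake=9 Fernhollow=12 Juniper=11 → close Ashgrove (overflow 12)
  26÷3 = 8 each, +1 to first 2
Round 3: Briarlake=18 Fernhollow=21 Juniper=19 → close Juniper (overflow 11)
  19÷2 = 9 each, +1 to first 1
Round 4: Briarlake=28 Fernhollow=30 → close Fernhollow (overflow 18)
  30÷1 = 30 each, +1 to first 0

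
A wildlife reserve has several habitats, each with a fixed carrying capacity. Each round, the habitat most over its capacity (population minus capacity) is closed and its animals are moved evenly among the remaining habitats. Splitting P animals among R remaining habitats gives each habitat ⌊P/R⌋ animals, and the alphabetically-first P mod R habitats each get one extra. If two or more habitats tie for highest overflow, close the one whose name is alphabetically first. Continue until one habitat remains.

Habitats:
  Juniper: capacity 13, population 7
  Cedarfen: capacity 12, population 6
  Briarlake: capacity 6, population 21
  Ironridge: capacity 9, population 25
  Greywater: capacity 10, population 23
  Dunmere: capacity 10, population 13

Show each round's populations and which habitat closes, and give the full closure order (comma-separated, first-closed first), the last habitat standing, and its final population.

Round 1: Briarlake=21 Cedarfen=6 Dunmere=13 Greywater=23 Ironridge=25 Juniper=7 → close Ironridge (overflow 16)
  25÷5 = 5 each, +1 to first 0
Round 2: Briarlake=26 Cedarfen=11 Dunmere=18 Greywater=28 Juniper=12 → close Briarlake (overflow 20)
  26÷4 = 6 each, +1 to first 2
Round 3: Cedarfen=18 Dunmere=25 Greywater=34 Juniper=18 → close Greywater (overflow 24)
  34÷3 = 11 each, +1 to first 1
Round 4: Cedarfen=30 Dunmere=36 Juniper=29 → close Dunmere (overflow 26)
  36÷2 = 18 each, +1 to first 0
Round 5: Cedarfen=48 Juniper=47 → close Cedarfen (overflow 36)
  48÷1 = 48 each, +1 to first 0

Closure order: Ironridge, Briarlake, Greywater, Dunmere, Cedarfen
Last habitat: Juniper with 95 animals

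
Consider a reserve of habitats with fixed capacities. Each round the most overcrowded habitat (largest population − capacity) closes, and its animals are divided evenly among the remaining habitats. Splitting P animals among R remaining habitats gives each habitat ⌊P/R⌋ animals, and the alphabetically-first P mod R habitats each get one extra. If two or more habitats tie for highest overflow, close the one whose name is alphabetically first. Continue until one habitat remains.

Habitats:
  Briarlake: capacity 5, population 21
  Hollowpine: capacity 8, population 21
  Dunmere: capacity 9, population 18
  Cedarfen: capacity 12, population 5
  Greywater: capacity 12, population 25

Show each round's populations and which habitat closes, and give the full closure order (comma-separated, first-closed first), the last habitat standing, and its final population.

Round 1: Briarlake=21 Cedarfen=5 Dunmere=18 Greywater=25 Hollowpine=21 → close Briarlake (overflow 16)
  21÷4 = 5 each, +1 to first 1
Round 2: Cedarfen=11 Dunmere=23 Greywater=30 Hollowpine=26 → close Greywater (overflow 18)
  30÷3 = 10 each, +1 to first 0
Round 3: Cedarfen=21 Dunmere=33 Hollowpine=36 → close Hollowpine (overflow 28)
  36÷2 = 18 each, +1 to first 0
Round 4: Cedarfen=39 Dunmere=51 → close Dunmere (overflow 42)
  51÷1 = 51 each, +1 to first 0

Closure order: Briarlake, Greywater, Hollowpine, Dunmere
Last habitat: Cedarfen with 90 animals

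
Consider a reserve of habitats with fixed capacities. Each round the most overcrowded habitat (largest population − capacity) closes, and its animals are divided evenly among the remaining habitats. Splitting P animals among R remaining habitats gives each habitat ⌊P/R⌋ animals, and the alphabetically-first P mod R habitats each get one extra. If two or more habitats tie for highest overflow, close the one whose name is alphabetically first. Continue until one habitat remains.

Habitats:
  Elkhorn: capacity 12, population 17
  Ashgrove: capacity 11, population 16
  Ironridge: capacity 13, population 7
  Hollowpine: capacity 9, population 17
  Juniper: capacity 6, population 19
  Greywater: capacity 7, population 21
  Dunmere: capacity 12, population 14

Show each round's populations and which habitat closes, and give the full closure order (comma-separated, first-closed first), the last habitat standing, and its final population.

Round 1: Ashgrove=16 Dunmere=14 Elkhorn=17 Greywater=21 Hollowpine=17 Ironridge=7 Juniper=19 → close Greywater (overflow 14)
  21÷6 = 3 each, +1 to first 3
Round 2: Ashgrove=20 Dunmere=18 Elkhorn=21 Hollowpine=20 Ironridge=10 Juniper=22 → close Juniper (overflow 16)
  22÷5 = 4 each, +1 to first 2
Round 3: Ashgrove=25 Dunmere=23 Elkhorn=25 Hollowpine=24 Ironridge=14 → close Hollowpine (overflow 15)
  24÷4 = 6 each, +1 to first 0
Round 4: Ashgrove=31 Dunmere=29 Elkhorn=31 Ironridge=20 → close Ashgrove (overflow 20)
  31÷3 = 10 each, +1 to first 1
Round 5: Dunmere=40 Elkhorn=41 Ironridge=30 → close Elkhorn (overflow 29)
  41÷2 = 20 each, +1 to first 1
Round 6: Dunmere=61 Ironridge=50 → close Dunmere (overflow 49)
  61÷1 = 61 each, +1 to first 0

Closure order: Greywater, Juniper, Hollowpine, Ashgrove, Elkhorn, Dunmere
Last habitat: Ironridge with 111 animals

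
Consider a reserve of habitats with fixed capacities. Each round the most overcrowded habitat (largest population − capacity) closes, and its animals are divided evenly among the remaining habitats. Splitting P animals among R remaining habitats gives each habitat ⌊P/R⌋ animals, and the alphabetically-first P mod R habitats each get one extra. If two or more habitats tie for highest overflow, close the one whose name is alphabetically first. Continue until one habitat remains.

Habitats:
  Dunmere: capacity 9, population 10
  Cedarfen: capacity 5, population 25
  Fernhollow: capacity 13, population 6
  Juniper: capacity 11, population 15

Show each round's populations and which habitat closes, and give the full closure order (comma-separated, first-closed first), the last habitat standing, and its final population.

Closure order: Cedarfen, Juniper, Dunmere
Last habitat: Fernhollow with 56 animals

Round 1: Cedarfen=25 Dunmere=10 Fernhollow=6 Juniper=15 → close Cedarfen (overflow 20)
  25÷3 = 8 each, +1 to first 1
Round 2: Dunmere=19 Fernhollow=14 Juniper=23 → close Juniper (overflow 12)
  23÷2 = 11 each, +1 to first 1
Round 3: Dunmere=31 Fernhollow=25 → close Dunmere (overflow 22)
  31÷1 = 31 each, +1 to first 0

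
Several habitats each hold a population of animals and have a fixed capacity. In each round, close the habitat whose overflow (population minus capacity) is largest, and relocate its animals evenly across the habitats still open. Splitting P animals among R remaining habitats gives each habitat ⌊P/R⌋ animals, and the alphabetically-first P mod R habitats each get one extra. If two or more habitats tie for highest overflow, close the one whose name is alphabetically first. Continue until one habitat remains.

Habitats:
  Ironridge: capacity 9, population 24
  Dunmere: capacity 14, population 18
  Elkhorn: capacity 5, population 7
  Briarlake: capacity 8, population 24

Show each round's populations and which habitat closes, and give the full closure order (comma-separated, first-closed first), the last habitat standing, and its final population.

Round 1: Briarlake=24 Dunmere=18 Elkhorn=7 Ironridge=24 → close Briarlake (overflow 16)
  24÷3 = 8 each, +1 to first 0
Round 2: Dunmere=26 Elkhorn=15 Ironridge=32 → close Ironridge (overflow 23)
  32÷2 = 16 each, +1 to first 0
Round 3: Dunmere=42 Elkhorn=31 → close Dunmere (overflow 28)
  42÷1 = 42 each, +1 to first 0

Closure order: Briarlake, Ironridge, Dunmere
Last habitat: Elkhorn with 73 animals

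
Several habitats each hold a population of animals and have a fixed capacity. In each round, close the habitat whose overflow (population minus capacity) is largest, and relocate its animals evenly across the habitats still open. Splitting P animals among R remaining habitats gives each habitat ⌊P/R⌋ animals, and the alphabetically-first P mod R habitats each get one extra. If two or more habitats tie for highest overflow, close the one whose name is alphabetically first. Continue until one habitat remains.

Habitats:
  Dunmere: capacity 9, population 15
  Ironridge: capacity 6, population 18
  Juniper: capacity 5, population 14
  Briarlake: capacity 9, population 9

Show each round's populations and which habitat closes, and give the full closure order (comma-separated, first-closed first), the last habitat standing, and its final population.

Closure order: Ironridge, Juniper, Dunmere
Last habitat: Briarlake with 56 animals

Round 1: Briarlake=9 Dunmere=15 Ironridge=18 Juniper=14 → close Ironridge (overflow 12)
  18÷3 = 6 each, +1 to first 0
Round 2: Briarlake=15 Dunmere=21 Juniper=20 → close Juniper (overflow 15)
  20÷2 = 10 each, +1 to first 0
Round 3: Briarlake=25 Dunmere=31 → close Dunmere (overflow 22)
  31÷1 = 31 each, +1 to first 0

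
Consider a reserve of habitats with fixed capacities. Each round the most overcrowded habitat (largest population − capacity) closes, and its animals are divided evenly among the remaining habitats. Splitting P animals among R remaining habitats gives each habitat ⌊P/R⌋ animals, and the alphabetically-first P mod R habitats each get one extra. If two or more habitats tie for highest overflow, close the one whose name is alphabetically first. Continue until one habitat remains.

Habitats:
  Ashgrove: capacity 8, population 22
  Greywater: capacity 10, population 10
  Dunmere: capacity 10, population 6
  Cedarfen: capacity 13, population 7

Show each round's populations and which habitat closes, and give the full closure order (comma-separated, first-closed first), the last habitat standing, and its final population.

Round 1: Ashgrove=22 Cedarfen=7 Dunmere=6 Greywater=10 → close Ashgrove (overflow 14)
  22÷3 = 7 each, +1 to first 1
Round 2: Cedarfen=15 Dunmere=13 Greywater=17 → close Greywater (overflow 7)
  17÷2 = 8 each, +1 to first 1
Round 3: Cedarfen=24 Dunmere=21 → close Cedarfen (overflow 11)
  24÷1 = 24 each, +1 to first 0

Closure order: Ashgrove, Greywater, Cedarfen
Last habitat: Dunmere with 45 animals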